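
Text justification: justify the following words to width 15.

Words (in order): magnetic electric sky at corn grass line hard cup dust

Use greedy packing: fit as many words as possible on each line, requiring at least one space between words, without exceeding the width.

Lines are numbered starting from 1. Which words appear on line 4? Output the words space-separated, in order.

Answer: hard cup dust

Derivation:
Line 1: ['magnetic'] (min_width=8, slack=7)
Line 2: ['electric', 'sky', 'at'] (min_width=15, slack=0)
Line 3: ['corn', 'grass', 'line'] (min_width=15, slack=0)
Line 4: ['hard', 'cup', 'dust'] (min_width=13, slack=2)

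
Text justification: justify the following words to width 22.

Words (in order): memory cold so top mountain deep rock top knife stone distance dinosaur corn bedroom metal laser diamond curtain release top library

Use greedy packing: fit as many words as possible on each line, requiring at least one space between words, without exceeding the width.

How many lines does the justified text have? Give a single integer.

Line 1: ['memory', 'cold', 'so', 'top'] (min_width=18, slack=4)
Line 2: ['mountain', 'deep', 'rock', 'top'] (min_width=22, slack=0)
Line 3: ['knife', 'stone', 'distance'] (min_width=20, slack=2)
Line 4: ['dinosaur', 'corn', 'bedroom'] (min_width=21, slack=1)
Line 5: ['metal', 'laser', 'diamond'] (min_width=19, slack=3)
Line 6: ['curtain', 'release', 'top'] (min_width=19, slack=3)
Line 7: ['library'] (min_width=7, slack=15)
Total lines: 7

Answer: 7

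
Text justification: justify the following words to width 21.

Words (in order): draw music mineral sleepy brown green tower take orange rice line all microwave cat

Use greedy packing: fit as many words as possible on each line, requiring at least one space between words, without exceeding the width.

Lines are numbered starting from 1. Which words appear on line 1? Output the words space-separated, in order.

Answer: draw music mineral

Derivation:
Line 1: ['draw', 'music', 'mineral'] (min_width=18, slack=3)
Line 2: ['sleepy', 'brown', 'green'] (min_width=18, slack=3)
Line 3: ['tower', 'take', 'orange'] (min_width=17, slack=4)
Line 4: ['rice', 'line', 'all'] (min_width=13, slack=8)
Line 5: ['microwave', 'cat'] (min_width=13, slack=8)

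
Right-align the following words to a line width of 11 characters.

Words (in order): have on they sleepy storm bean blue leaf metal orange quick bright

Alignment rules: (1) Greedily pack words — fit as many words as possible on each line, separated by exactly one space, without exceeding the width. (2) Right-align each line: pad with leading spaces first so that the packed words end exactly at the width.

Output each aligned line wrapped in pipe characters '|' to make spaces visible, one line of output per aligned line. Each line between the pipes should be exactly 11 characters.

Line 1: ['have', 'on'] (min_width=7, slack=4)
Line 2: ['they', 'sleepy'] (min_width=11, slack=0)
Line 3: ['storm', 'bean'] (min_width=10, slack=1)
Line 4: ['blue', 'leaf'] (min_width=9, slack=2)
Line 5: ['metal'] (min_width=5, slack=6)
Line 6: ['orange'] (min_width=6, slack=5)
Line 7: ['quick'] (min_width=5, slack=6)
Line 8: ['bright'] (min_width=6, slack=5)

Answer: |    have on|
|they sleepy|
| storm bean|
|  blue leaf|
|      metal|
|     orange|
|      quick|
|     bright|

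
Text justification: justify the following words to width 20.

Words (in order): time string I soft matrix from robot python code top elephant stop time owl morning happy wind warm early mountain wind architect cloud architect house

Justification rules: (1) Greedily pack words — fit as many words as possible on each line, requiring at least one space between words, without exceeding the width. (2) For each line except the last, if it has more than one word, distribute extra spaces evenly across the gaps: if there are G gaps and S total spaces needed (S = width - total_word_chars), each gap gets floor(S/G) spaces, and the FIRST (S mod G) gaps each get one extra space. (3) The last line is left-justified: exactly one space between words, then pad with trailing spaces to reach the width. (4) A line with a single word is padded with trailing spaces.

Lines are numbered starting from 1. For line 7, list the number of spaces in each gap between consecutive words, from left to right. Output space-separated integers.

Answer: 8

Derivation:
Line 1: ['time', 'string', 'I', 'soft'] (min_width=18, slack=2)
Line 2: ['matrix', 'from', 'robot'] (min_width=17, slack=3)
Line 3: ['python', 'code', 'top'] (min_width=15, slack=5)
Line 4: ['elephant', 'stop', 'time'] (min_width=18, slack=2)
Line 5: ['owl', 'morning', 'happy'] (min_width=17, slack=3)
Line 6: ['wind', 'warm', 'early'] (min_width=15, slack=5)
Line 7: ['mountain', 'wind'] (min_width=13, slack=7)
Line 8: ['architect', 'cloud'] (min_width=15, slack=5)
Line 9: ['architect', 'house'] (min_width=15, slack=5)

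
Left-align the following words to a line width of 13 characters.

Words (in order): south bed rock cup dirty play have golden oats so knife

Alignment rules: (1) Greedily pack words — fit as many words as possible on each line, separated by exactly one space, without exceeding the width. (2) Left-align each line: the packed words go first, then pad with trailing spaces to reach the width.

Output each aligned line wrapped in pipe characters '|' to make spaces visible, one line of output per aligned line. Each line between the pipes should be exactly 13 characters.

Answer: |south bed    |
|rock cup     |
|dirty play   |
|have golden  |
|oats so knife|

Derivation:
Line 1: ['south', 'bed'] (min_width=9, slack=4)
Line 2: ['rock', 'cup'] (min_width=8, slack=5)
Line 3: ['dirty', 'play'] (min_width=10, slack=3)
Line 4: ['have', 'golden'] (min_width=11, slack=2)
Line 5: ['oats', 'so', 'knife'] (min_width=13, slack=0)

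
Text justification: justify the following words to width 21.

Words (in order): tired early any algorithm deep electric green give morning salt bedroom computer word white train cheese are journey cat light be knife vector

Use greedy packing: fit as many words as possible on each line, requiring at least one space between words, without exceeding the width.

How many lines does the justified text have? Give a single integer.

Line 1: ['tired', 'early', 'any'] (min_width=15, slack=6)
Line 2: ['algorithm', 'deep'] (min_width=14, slack=7)
Line 3: ['electric', 'green', 'give'] (min_width=19, slack=2)
Line 4: ['morning', 'salt', 'bedroom'] (min_width=20, slack=1)
Line 5: ['computer', 'word', 'white'] (min_width=19, slack=2)
Line 6: ['train', 'cheese', 'are'] (min_width=16, slack=5)
Line 7: ['journey', 'cat', 'light', 'be'] (min_width=20, slack=1)
Line 8: ['knife', 'vector'] (min_width=12, slack=9)
Total lines: 8

Answer: 8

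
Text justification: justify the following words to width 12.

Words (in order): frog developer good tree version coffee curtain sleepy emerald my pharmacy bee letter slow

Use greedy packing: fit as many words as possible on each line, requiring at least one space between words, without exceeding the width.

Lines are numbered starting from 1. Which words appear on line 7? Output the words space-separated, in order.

Line 1: ['frog'] (min_width=4, slack=8)
Line 2: ['developer'] (min_width=9, slack=3)
Line 3: ['good', 'tree'] (min_width=9, slack=3)
Line 4: ['version'] (min_width=7, slack=5)
Line 5: ['coffee'] (min_width=6, slack=6)
Line 6: ['curtain'] (min_width=7, slack=5)
Line 7: ['sleepy'] (min_width=6, slack=6)
Line 8: ['emerald', 'my'] (min_width=10, slack=2)
Line 9: ['pharmacy', 'bee'] (min_width=12, slack=0)
Line 10: ['letter', 'slow'] (min_width=11, slack=1)

Answer: sleepy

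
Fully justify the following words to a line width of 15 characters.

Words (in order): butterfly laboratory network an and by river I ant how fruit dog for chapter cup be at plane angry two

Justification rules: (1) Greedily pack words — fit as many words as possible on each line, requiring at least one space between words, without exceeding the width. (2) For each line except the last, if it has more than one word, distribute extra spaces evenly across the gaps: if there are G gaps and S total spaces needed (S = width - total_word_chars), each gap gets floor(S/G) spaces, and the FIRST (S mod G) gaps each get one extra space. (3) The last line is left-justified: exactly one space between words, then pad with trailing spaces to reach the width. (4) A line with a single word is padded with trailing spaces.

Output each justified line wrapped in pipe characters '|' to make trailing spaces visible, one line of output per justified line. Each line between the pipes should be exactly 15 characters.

Answer: |butterfly      |
|laboratory     |
|network  an and|
|by  river I ant|
|how  fruit  dog|
|for chapter cup|
|be   at   plane|
|angry two      |

Derivation:
Line 1: ['butterfly'] (min_width=9, slack=6)
Line 2: ['laboratory'] (min_width=10, slack=5)
Line 3: ['network', 'an', 'and'] (min_width=14, slack=1)
Line 4: ['by', 'river', 'I', 'ant'] (min_width=14, slack=1)
Line 5: ['how', 'fruit', 'dog'] (min_width=13, slack=2)
Line 6: ['for', 'chapter', 'cup'] (min_width=15, slack=0)
Line 7: ['be', 'at', 'plane'] (min_width=11, slack=4)
Line 8: ['angry', 'two'] (min_width=9, slack=6)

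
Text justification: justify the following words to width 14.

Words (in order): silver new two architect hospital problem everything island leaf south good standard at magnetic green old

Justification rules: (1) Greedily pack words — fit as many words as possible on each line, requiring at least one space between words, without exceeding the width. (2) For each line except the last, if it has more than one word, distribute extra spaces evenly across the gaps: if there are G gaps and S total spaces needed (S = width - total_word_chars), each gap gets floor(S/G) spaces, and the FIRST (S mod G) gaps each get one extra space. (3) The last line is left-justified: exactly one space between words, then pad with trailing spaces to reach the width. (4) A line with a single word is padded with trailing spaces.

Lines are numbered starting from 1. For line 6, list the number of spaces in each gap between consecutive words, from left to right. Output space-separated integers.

Answer: 4

Derivation:
Line 1: ['silver', 'new', 'two'] (min_width=14, slack=0)
Line 2: ['architect'] (min_width=9, slack=5)
Line 3: ['hospital'] (min_width=8, slack=6)
Line 4: ['problem'] (min_width=7, slack=7)
Line 5: ['everything'] (min_width=10, slack=4)
Line 6: ['island', 'leaf'] (min_width=11, slack=3)
Line 7: ['south', 'good'] (min_width=10, slack=4)
Line 8: ['standard', 'at'] (min_width=11, slack=3)
Line 9: ['magnetic', 'green'] (min_width=14, slack=0)
Line 10: ['old'] (min_width=3, slack=11)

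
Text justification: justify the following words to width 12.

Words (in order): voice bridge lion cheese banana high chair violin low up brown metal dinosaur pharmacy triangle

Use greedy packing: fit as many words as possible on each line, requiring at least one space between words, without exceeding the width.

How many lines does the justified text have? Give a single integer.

Line 1: ['voice', 'bridge'] (min_width=12, slack=0)
Line 2: ['lion', 'cheese'] (min_width=11, slack=1)
Line 3: ['banana', 'high'] (min_width=11, slack=1)
Line 4: ['chair', 'violin'] (min_width=12, slack=0)
Line 5: ['low', 'up', 'brown'] (min_width=12, slack=0)
Line 6: ['metal'] (min_width=5, slack=7)
Line 7: ['dinosaur'] (min_width=8, slack=4)
Line 8: ['pharmacy'] (min_width=8, slack=4)
Line 9: ['triangle'] (min_width=8, slack=4)
Total lines: 9

Answer: 9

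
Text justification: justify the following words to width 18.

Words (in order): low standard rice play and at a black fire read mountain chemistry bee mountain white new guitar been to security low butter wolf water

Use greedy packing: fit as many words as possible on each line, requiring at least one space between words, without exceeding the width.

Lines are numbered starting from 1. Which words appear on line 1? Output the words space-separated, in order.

Answer: low standard rice

Derivation:
Line 1: ['low', 'standard', 'rice'] (min_width=17, slack=1)
Line 2: ['play', 'and', 'at', 'a'] (min_width=13, slack=5)
Line 3: ['black', 'fire', 'read'] (min_width=15, slack=3)
Line 4: ['mountain', 'chemistry'] (min_width=18, slack=0)
Line 5: ['bee', 'mountain', 'white'] (min_width=18, slack=0)
Line 6: ['new', 'guitar', 'been', 'to'] (min_width=18, slack=0)
Line 7: ['security', 'low'] (min_width=12, slack=6)
Line 8: ['butter', 'wolf', 'water'] (min_width=17, slack=1)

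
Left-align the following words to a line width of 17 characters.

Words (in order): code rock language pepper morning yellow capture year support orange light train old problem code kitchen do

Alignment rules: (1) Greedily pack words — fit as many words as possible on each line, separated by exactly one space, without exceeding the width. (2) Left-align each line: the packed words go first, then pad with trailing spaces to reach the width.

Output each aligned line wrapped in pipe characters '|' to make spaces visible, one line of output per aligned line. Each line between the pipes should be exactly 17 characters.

Line 1: ['code', 'rock'] (min_width=9, slack=8)
Line 2: ['language', 'pepper'] (min_width=15, slack=2)
Line 3: ['morning', 'yellow'] (min_width=14, slack=3)
Line 4: ['capture', 'year'] (min_width=12, slack=5)
Line 5: ['support', 'orange'] (min_width=14, slack=3)
Line 6: ['light', 'train', 'old'] (min_width=15, slack=2)
Line 7: ['problem', 'code'] (min_width=12, slack=5)
Line 8: ['kitchen', 'do'] (min_width=10, slack=7)

Answer: |code rock        |
|language pepper  |
|morning yellow   |
|capture year     |
|support orange   |
|light train old  |
|problem code     |
|kitchen do       |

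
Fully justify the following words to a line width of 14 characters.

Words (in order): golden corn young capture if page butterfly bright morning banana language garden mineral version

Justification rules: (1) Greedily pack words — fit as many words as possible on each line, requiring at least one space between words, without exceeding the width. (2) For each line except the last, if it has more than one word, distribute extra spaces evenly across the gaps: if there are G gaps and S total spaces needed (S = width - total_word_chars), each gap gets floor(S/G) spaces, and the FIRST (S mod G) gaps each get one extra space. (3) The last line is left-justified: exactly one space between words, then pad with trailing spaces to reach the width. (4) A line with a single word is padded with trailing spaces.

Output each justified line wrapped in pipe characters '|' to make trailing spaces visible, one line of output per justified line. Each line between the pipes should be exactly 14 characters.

Answer: |golden    corn|
|young  capture|
|if        page|
|butterfly     |
|bright morning|
|banana        |
|language      |
|garden mineral|
|version       |

Derivation:
Line 1: ['golden', 'corn'] (min_width=11, slack=3)
Line 2: ['young', 'capture'] (min_width=13, slack=1)
Line 3: ['if', 'page'] (min_width=7, slack=7)
Line 4: ['butterfly'] (min_width=9, slack=5)
Line 5: ['bright', 'morning'] (min_width=14, slack=0)
Line 6: ['banana'] (min_width=6, slack=8)
Line 7: ['language'] (min_width=8, slack=6)
Line 8: ['garden', 'mineral'] (min_width=14, slack=0)
Line 9: ['version'] (min_width=7, slack=7)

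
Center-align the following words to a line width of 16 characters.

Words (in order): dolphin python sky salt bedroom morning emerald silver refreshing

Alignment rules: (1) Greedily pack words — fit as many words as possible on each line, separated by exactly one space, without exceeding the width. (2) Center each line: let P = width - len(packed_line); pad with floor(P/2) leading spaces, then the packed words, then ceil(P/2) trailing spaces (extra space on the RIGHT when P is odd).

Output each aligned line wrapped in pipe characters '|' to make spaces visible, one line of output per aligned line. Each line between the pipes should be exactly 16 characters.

Answer: | dolphin python |
|sky salt bedroom|
|morning emerald |
|     silver     |
|   refreshing   |

Derivation:
Line 1: ['dolphin', 'python'] (min_width=14, slack=2)
Line 2: ['sky', 'salt', 'bedroom'] (min_width=16, slack=0)
Line 3: ['morning', 'emerald'] (min_width=15, slack=1)
Line 4: ['silver'] (min_width=6, slack=10)
Line 5: ['refreshing'] (min_width=10, slack=6)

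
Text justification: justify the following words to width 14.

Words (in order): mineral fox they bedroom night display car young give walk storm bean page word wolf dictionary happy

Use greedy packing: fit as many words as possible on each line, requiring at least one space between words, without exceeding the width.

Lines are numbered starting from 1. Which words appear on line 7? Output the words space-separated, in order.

Answer: wolf

Derivation:
Line 1: ['mineral', 'fox'] (min_width=11, slack=3)
Line 2: ['they', 'bedroom'] (min_width=12, slack=2)
Line 3: ['night', 'display'] (min_width=13, slack=1)
Line 4: ['car', 'young', 'give'] (min_width=14, slack=0)
Line 5: ['walk', 'storm'] (min_width=10, slack=4)
Line 6: ['bean', 'page', 'word'] (min_width=14, slack=0)
Line 7: ['wolf'] (min_width=4, slack=10)
Line 8: ['dictionary'] (min_width=10, slack=4)
Line 9: ['happy'] (min_width=5, slack=9)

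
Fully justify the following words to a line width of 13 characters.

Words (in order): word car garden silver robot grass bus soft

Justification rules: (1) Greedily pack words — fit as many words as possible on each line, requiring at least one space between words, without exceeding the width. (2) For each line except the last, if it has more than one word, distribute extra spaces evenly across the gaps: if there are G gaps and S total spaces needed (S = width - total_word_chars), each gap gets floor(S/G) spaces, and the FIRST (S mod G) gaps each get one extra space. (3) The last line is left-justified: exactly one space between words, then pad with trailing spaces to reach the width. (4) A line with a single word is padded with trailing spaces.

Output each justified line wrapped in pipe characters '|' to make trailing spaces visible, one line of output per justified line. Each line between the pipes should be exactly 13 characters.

Answer: |word      car|
|garden silver|
|robot   grass|
|bus soft     |

Derivation:
Line 1: ['word', 'car'] (min_width=8, slack=5)
Line 2: ['garden', 'silver'] (min_width=13, slack=0)
Line 3: ['robot', 'grass'] (min_width=11, slack=2)
Line 4: ['bus', 'soft'] (min_width=8, slack=5)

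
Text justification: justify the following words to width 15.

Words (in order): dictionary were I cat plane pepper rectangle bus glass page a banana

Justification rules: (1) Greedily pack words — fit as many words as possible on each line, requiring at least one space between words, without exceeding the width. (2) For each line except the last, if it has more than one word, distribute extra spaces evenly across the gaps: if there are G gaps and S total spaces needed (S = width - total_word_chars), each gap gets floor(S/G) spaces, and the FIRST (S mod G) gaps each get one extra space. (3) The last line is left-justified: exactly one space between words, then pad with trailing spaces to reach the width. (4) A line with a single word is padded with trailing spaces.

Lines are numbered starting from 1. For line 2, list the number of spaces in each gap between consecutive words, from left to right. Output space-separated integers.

Line 1: ['dictionary', 'were'] (min_width=15, slack=0)
Line 2: ['I', 'cat', 'plane'] (min_width=11, slack=4)
Line 3: ['pepper'] (min_width=6, slack=9)
Line 4: ['rectangle', 'bus'] (min_width=13, slack=2)
Line 5: ['glass', 'page', 'a'] (min_width=12, slack=3)
Line 6: ['banana'] (min_width=6, slack=9)

Answer: 3 3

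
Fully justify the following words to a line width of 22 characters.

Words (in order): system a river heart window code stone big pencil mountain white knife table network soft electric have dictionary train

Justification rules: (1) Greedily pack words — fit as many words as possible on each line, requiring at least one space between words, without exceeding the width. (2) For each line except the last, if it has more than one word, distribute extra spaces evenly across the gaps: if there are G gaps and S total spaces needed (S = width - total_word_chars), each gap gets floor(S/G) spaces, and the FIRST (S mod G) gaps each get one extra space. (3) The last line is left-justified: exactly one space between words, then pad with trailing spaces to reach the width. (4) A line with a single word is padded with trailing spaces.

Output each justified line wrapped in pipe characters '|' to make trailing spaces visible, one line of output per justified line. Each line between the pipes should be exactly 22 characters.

Line 1: ['system', 'a', 'river', 'heart'] (min_width=20, slack=2)
Line 2: ['window', 'code', 'stone', 'big'] (min_width=21, slack=1)
Line 3: ['pencil', 'mountain', 'white'] (min_width=21, slack=1)
Line 4: ['knife', 'table', 'network'] (min_width=19, slack=3)
Line 5: ['soft', 'electric', 'have'] (min_width=18, slack=4)
Line 6: ['dictionary', 'train'] (min_width=16, slack=6)

Answer: |system  a  river heart|
|window  code stone big|
|pencil  mountain white|
|knife   table  network|
|soft   electric   have|
|dictionary train      |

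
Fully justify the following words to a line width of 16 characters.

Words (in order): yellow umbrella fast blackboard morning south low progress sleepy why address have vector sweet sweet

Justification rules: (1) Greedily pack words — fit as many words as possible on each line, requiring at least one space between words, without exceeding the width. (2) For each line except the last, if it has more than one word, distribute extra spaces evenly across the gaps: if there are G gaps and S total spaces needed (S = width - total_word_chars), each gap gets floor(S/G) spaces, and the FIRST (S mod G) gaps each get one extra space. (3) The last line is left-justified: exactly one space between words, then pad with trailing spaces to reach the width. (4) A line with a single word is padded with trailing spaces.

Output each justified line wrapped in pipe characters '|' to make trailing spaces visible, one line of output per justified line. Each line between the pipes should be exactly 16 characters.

Line 1: ['yellow', 'umbrella'] (min_width=15, slack=1)
Line 2: ['fast', 'blackboard'] (min_width=15, slack=1)
Line 3: ['morning', 'south'] (min_width=13, slack=3)
Line 4: ['low', 'progress'] (min_width=12, slack=4)
Line 5: ['sleepy', 'why'] (min_width=10, slack=6)
Line 6: ['address', 'have'] (min_width=12, slack=4)
Line 7: ['vector', 'sweet'] (min_width=12, slack=4)
Line 8: ['sweet'] (min_width=5, slack=11)

Answer: |yellow  umbrella|
|fast  blackboard|
|morning    south|
|low     progress|
|sleepy       why|
|address     have|
|vector     sweet|
|sweet           |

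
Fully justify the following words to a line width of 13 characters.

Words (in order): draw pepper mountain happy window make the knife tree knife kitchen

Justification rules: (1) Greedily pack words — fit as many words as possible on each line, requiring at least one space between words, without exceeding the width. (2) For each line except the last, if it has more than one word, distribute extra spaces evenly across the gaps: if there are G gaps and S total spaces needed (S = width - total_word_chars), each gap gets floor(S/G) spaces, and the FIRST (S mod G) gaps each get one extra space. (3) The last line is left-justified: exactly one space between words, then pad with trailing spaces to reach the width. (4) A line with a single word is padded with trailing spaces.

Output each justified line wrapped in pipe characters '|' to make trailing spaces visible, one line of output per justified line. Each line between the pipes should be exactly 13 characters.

Answer: |draw   pepper|
|mountain     |
|happy  window|
|make      the|
|knife    tree|
|knife kitchen|

Derivation:
Line 1: ['draw', 'pepper'] (min_width=11, slack=2)
Line 2: ['mountain'] (min_width=8, slack=5)
Line 3: ['happy', 'window'] (min_width=12, slack=1)
Line 4: ['make', 'the'] (min_width=8, slack=5)
Line 5: ['knife', 'tree'] (min_width=10, slack=3)
Line 6: ['knife', 'kitchen'] (min_width=13, slack=0)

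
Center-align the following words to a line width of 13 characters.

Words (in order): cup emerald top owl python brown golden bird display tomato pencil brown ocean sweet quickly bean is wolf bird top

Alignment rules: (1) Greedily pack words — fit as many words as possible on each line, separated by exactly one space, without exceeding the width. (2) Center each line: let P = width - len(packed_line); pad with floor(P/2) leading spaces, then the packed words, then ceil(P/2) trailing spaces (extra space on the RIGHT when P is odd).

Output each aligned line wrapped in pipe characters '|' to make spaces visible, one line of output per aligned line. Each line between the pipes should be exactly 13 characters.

Line 1: ['cup', 'emerald'] (min_width=11, slack=2)
Line 2: ['top', 'owl'] (min_width=7, slack=6)
Line 3: ['python', 'brown'] (min_width=12, slack=1)
Line 4: ['golden', 'bird'] (min_width=11, slack=2)
Line 5: ['display'] (min_width=7, slack=6)
Line 6: ['tomato', 'pencil'] (min_width=13, slack=0)
Line 7: ['brown', 'ocean'] (min_width=11, slack=2)
Line 8: ['sweet', 'quickly'] (min_width=13, slack=0)
Line 9: ['bean', 'is', 'wolf'] (min_width=12, slack=1)
Line 10: ['bird', 'top'] (min_width=8, slack=5)

Answer: | cup emerald |
|   top owl   |
|python brown |
| golden bird |
|   display   |
|tomato pencil|
| brown ocean |
|sweet quickly|
|bean is wolf |
|  bird top   |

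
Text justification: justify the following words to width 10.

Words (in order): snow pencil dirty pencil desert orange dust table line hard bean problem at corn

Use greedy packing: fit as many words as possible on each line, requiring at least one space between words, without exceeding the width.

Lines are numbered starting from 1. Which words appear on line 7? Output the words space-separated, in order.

Answer: dust table

Derivation:
Line 1: ['snow'] (min_width=4, slack=6)
Line 2: ['pencil'] (min_width=6, slack=4)
Line 3: ['dirty'] (min_width=5, slack=5)
Line 4: ['pencil'] (min_width=6, slack=4)
Line 5: ['desert'] (min_width=6, slack=4)
Line 6: ['orange'] (min_width=6, slack=4)
Line 7: ['dust', 'table'] (min_width=10, slack=0)
Line 8: ['line', 'hard'] (min_width=9, slack=1)
Line 9: ['bean'] (min_width=4, slack=6)
Line 10: ['problem', 'at'] (min_width=10, slack=0)
Line 11: ['corn'] (min_width=4, slack=6)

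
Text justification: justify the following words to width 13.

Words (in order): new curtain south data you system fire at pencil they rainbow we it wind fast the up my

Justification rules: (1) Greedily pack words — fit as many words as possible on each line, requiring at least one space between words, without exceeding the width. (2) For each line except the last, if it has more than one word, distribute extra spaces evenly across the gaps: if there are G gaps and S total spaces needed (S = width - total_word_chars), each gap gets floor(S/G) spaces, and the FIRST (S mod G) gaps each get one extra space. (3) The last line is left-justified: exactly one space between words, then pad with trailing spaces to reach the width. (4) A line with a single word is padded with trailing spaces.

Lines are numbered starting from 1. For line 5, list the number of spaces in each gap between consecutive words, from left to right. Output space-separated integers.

Line 1: ['new', 'curtain'] (min_width=11, slack=2)
Line 2: ['south', 'data'] (min_width=10, slack=3)
Line 3: ['you', 'system'] (min_width=10, slack=3)
Line 4: ['fire', 'at'] (min_width=7, slack=6)
Line 5: ['pencil', 'they'] (min_width=11, slack=2)
Line 6: ['rainbow', 'we', 'it'] (min_width=13, slack=0)
Line 7: ['wind', 'fast', 'the'] (min_width=13, slack=0)
Line 8: ['up', 'my'] (min_width=5, slack=8)

Answer: 3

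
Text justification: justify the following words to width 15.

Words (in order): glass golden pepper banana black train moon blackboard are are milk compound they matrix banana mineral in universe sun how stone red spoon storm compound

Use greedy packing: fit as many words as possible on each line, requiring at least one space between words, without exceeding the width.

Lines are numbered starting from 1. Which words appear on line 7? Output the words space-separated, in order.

Answer: matrix banana

Derivation:
Line 1: ['glass', 'golden'] (min_width=12, slack=3)
Line 2: ['pepper', 'banana'] (min_width=13, slack=2)
Line 3: ['black', 'train'] (min_width=11, slack=4)
Line 4: ['moon', 'blackboard'] (min_width=15, slack=0)
Line 5: ['are', 'are', 'milk'] (min_width=12, slack=3)
Line 6: ['compound', 'they'] (min_width=13, slack=2)
Line 7: ['matrix', 'banana'] (min_width=13, slack=2)
Line 8: ['mineral', 'in'] (min_width=10, slack=5)
Line 9: ['universe', 'sun'] (min_width=12, slack=3)
Line 10: ['how', 'stone', 'red'] (min_width=13, slack=2)
Line 11: ['spoon', 'storm'] (min_width=11, slack=4)
Line 12: ['compound'] (min_width=8, slack=7)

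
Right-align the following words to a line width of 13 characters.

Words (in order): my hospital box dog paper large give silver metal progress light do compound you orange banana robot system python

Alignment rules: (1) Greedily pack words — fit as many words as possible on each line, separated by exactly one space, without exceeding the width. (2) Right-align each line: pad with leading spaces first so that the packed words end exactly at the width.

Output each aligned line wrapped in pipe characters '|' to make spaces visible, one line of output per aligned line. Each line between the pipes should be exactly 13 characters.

Answer: |  my hospital|
|box dog paper|
|   large give|
| silver metal|
|     progress|
|     light do|
| compound you|
|orange banana|
| robot system|
|       python|

Derivation:
Line 1: ['my', 'hospital'] (min_width=11, slack=2)
Line 2: ['box', 'dog', 'paper'] (min_width=13, slack=0)
Line 3: ['large', 'give'] (min_width=10, slack=3)
Line 4: ['silver', 'metal'] (min_width=12, slack=1)
Line 5: ['progress'] (min_width=8, slack=5)
Line 6: ['light', 'do'] (min_width=8, slack=5)
Line 7: ['compound', 'you'] (min_width=12, slack=1)
Line 8: ['orange', 'banana'] (min_width=13, slack=0)
Line 9: ['robot', 'system'] (min_width=12, slack=1)
Line 10: ['python'] (min_width=6, slack=7)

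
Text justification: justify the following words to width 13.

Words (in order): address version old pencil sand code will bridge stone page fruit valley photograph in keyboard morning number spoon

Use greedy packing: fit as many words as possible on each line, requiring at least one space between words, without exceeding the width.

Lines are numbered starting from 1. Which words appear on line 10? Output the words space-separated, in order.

Line 1: ['address'] (min_width=7, slack=6)
Line 2: ['version', 'old'] (min_width=11, slack=2)
Line 3: ['pencil', 'sand'] (min_width=11, slack=2)
Line 4: ['code', 'will'] (min_width=9, slack=4)
Line 5: ['bridge', 'stone'] (min_width=12, slack=1)
Line 6: ['page', 'fruit'] (min_width=10, slack=3)
Line 7: ['valley'] (min_width=6, slack=7)
Line 8: ['photograph', 'in'] (min_width=13, slack=0)
Line 9: ['keyboard'] (min_width=8, slack=5)
Line 10: ['morning'] (min_width=7, slack=6)
Line 11: ['number', 'spoon'] (min_width=12, slack=1)

Answer: morning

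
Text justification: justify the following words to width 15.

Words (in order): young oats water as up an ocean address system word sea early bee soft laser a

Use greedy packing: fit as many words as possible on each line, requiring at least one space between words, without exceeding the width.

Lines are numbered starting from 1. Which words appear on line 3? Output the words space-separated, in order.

Answer: ocean address

Derivation:
Line 1: ['young', 'oats'] (min_width=10, slack=5)
Line 2: ['water', 'as', 'up', 'an'] (min_width=14, slack=1)
Line 3: ['ocean', 'address'] (min_width=13, slack=2)
Line 4: ['system', 'word', 'sea'] (min_width=15, slack=0)
Line 5: ['early', 'bee', 'soft'] (min_width=14, slack=1)
Line 6: ['laser', 'a'] (min_width=7, slack=8)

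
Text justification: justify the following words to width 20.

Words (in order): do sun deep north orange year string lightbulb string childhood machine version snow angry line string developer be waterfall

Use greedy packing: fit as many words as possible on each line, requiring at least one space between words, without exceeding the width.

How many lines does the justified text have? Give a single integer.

Line 1: ['do', 'sun', 'deep', 'north'] (min_width=17, slack=3)
Line 2: ['orange', 'year', 'string'] (min_width=18, slack=2)
Line 3: ['lightbulb', 'string'] (min_width=16, slack=4)
Line 4: ['childhood', 'machine'] (min_width=17, slack=3)
Line 5: ['version', 'snow', 'angry'] (min_width=18, slack=2)
Line 6: ['line', 'string'] (min_width=11, slack=9)
Line 7: ['developer', 'be'] (min_width=12, slack=8)
Line 8: ['waterfall'] (min_width=9, slack=11)
Total lines: 8

Answer: 8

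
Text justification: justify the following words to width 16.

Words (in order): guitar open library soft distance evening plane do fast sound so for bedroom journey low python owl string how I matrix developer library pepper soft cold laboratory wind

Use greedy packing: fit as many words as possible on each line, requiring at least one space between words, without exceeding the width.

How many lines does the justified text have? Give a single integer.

Answer: 12

Derivation:
Line 1: ['guitar', 'open'] (min_width=11, slack=5)
Line 2: ['library', 'soft'] (min_width=12, slack=4)
Line 3: ['distance', 'evening'] (min_width=16, slack=0)
Line 4: ['plane', 'do', 'fast'] (min_width=13, slack=3)
Line 5: ['sound', 'so', 'for'] (min_width=12, slack=4)
Line 6: ['bedroom', 'journey'] (min_width=15, slack=1)
Line 7: ['low', 'python', 'owl'] (min_width=14, slack=2)
Line 8: ['string', 'how', 'I'] (min_width=12, slack=4)
Line 9: ['matrix', 'developer'] (min_width=16, slack=0)
Line 10: ['library', 'pepper'] (min_width=14, slack=2)
Line 11: ['soft', 'cold'] (min_width=9, slack=7)
Line 12: ['laboratory', 'wind'] (min_width=15, slack=1)
Total lines: 12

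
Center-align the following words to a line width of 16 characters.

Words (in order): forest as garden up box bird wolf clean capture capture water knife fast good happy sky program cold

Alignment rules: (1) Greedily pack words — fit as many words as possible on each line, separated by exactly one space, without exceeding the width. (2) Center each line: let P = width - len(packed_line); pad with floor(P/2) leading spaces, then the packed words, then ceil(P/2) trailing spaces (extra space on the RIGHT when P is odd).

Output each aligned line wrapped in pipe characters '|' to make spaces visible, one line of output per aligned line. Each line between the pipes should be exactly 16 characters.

Line 1: ['forest', 'as', 'garden'] (min_width=16, slack=0)
Line 2: ['up', 'box', 'bird', 'wolf'] (min_width=16, slack=0)
Line 3: ['clean', 'capture'] (min_width=13, slack=3)
Line 4: ['capture', 'water'] (min_width=13, slack=3)
Line 5: ['knife', 'fast', 'good'] (min_width=15, slack=1)
Line 6: ['happy', 'sky'] (min_width=9, slack=7)
Line 7: ['program', 'cold'] (min_width=12, slack=4)

Answer: |forest as garden|
|up box bird wolf|
| clean capture  |
| capture water  |
|knife fast good |
|   happy sky    |
|  program cold  |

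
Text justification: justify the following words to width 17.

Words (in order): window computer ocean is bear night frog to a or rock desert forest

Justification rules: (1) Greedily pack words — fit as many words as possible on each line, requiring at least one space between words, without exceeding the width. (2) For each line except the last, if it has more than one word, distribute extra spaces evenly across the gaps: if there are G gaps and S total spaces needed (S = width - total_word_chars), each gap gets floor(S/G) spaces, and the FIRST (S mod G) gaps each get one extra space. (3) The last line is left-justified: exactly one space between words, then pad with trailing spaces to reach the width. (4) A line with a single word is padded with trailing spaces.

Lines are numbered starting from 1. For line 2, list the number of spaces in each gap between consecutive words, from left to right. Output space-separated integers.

Line 1: ['window', 'computer'] (min_width=15, slack=2)
Line 2: ['ocean', 'is', 'bear'] (min_width=13, slack=4)
Line 3: ['night', 'frog', 'to', 'a'] (min_width=15, slack=2)
Line 4: ['or', 'rock', 'desert'] (min_width=14, slack=3)
Line 5: ['forest'] (min_width=6, slack=11)

Answer: 3 3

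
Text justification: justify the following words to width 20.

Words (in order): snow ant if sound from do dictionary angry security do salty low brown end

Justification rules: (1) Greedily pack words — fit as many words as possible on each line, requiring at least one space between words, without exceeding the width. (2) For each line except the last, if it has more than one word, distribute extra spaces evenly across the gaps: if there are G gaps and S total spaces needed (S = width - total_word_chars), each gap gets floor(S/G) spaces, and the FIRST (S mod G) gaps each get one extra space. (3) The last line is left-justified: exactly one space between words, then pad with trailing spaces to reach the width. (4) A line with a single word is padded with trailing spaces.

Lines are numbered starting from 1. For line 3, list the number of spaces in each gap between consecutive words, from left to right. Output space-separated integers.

Line 1: ['snow', 'ant', 'if', 'sound'] (min_width=17, slack=3)
Line 2: ['from', 'do', 'dictionary'] (min_width=18, slack=2)
Line 3: ['angry', 'security', 'do'] (min_width=17, slack=3)
Line 4: ['salty', 'low', 'brown', 'end'] (min_width=19, slack=1)

Answer: 3 2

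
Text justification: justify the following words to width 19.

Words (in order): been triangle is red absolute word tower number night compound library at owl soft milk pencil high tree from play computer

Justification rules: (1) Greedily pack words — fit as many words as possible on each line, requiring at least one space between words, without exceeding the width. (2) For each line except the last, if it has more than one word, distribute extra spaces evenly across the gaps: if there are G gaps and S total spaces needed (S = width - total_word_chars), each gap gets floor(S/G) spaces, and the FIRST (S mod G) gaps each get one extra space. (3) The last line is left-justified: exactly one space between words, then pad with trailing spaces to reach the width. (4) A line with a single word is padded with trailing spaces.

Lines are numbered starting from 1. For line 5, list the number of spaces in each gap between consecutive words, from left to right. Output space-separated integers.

Answer: 4 4

Derivation:
Line 1: ['been', 'triangle', 'is'] (min_width=16, slack=3)
Line 2: ['red', 'absolute', 'word'] (min_width=17, slack=2)
Line 3: ['tower', 'number', 'night'] (min_width=18, slack=1)
Line 4: ['compound', 'library', 'at'] (min_width=19, slack=0)
Line 5: ['owl', 'soft', 'milk'] (min_width=13, slack=6)
Line 6: ['pencil', 'high', 'tree'] (min_width=16, slack=3)
Line 7: ['from', 'play', 'computer'] (min_width=18, slack=1)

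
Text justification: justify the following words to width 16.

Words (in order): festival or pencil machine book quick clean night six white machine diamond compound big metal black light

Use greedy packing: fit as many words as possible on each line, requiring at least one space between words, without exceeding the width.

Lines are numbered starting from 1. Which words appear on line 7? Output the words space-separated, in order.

Line 1: ['festival', 'or'] (min_width=11, slack=5)
Line 2: ['pencil', 'machine'] (min_width=14, slack=2)
Line 3: ['book', 'quick', 'clean'] (min_width=16, slack=0)
Line 4: ['night', 'six', 'white'] (min_width=15, slack=1)
Line 5: ['machine', 'diamond'] (min_width=15, slack=1)
Line 6: ['compound', 'big'] (min_width=12, slack=4)
Line 7: ['metal', 'black'] (min_width=11, slack=5)
Line 8: ['light'] (min_width=5, slack=11)

Answer: metal black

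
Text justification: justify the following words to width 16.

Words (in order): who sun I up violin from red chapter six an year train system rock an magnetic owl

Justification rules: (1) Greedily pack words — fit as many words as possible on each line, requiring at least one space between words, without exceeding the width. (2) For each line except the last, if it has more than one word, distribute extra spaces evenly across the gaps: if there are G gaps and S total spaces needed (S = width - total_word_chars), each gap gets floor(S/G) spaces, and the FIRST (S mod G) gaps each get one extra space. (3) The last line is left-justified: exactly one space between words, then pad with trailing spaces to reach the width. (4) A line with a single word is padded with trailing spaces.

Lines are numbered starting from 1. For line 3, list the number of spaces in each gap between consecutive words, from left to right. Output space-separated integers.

Line 1: ['who', 'sun', 'I', 'up'] (min_width=12, slack=4)
Line 2: ['violin', 'from', 'red'] (min_width=15, slack=1)
Line 3: ['chapter', 'six', 'an'] (min_width=14, slack=2)
Line 4: ['year', 'train'] (min_width=10, slack=6)
Line 5: ['system', 'rock', 'an'] (min_width=14, slack=2)
Line 6: ['magnetic', 'owl'] (min_width=12, slack=4)

Answer: 2 2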